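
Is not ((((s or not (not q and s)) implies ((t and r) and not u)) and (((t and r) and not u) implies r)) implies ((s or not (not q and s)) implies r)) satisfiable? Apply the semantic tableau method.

Unsatisfiable

Initial set: {not ((((s or not (not q and s)) implies ((t and r) and not u)) and (((t and r) and not u) implies r)) implies ((s or not (not q and s)) implies r))}.
not ((((s or not (not q and s)) implies ((t and r) and not u)) and (((t and r) and not u) implies r)) implies ((s or not (not q and s)) implies r)): α-rule — add (((s or not (not q and s)) implies ((t and r) and not u)) and (((t and r) and not u) implies r)), not ((s or not (not q and s)) implies r).
(((s or not (not q and s)) implies ((t and r) and not u)) and (((t and r) and not u) implies r)): α-rule — add ((s or not (not q and s)) implies ((t and r) and not u)), (((t and r) and not u) implies r).
not ((s or not (not q and s)) implies r): α-rule — add (s or not (not q and s)), not r.
((s or not (not q and s)) implies ((t and r) and not u)): β-rule — branch into not (s or not (not q and s))  //  ((t and r) and not u).
  branch 1 (add not (s or not (not q and s))):
    not (s or not (not q and s)): α-rule — add not s, not not (not q and s).
    not not (not q and s): α-rule — add not q, s.
    × closes — contains both s and not s.
  branch 2 (add ((t and r) and not u)):
    ((t and r) and not u): α-rule — add (t and r), not u.
    (t and r): α-rule — add t, r.
    × closes — contains both r and not r.
All 2 branches close.
Every branch closed; the formula is unsatisfiable.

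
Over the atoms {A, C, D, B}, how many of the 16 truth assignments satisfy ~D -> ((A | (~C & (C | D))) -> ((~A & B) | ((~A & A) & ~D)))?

Initial set: {(~D -> ((A | (~C & (C | D))) -> ((~A & B) | ((~A & A) & ~D))))}.
(~D -> ((A | (~C & (C | D))) -> ((~A & B) | ((~A & A) & ~D)))): β-rule — branch into ~~D  //  ((A | (~C & (C | D))) -> ((~A & B) | ((~A & A) & ~D))).
  branch 1 (add ~~D):
    ○ open, literals {D=1}.
  branch 2 (add ((A | (~C & (C | D))) -> ((~A & B) | ((~A & A) & ~D)))):
    ((A | (~C & (C | D))) -> ((~A & B) | ((~A & A) & ~D))): β-rule — branch into ~(A | (~C & (C | D)))  //  ((~A & B) | ((~A & A) & ~D)).
      branch 2.1 (add ~(A | (~C & (C | D)))):
        ~(A | (~C & (C | D))): α-rule — add ~A, ~(~C & (C | D)).
        ~(~C & (C | D)): β-rule — branch into ~~C  //  ~(C | D).
          branch 2.1.1 (add ~~C):
            ○ open, literals {A=0, C=1}.
          branch 2.1.2 (add ~(C | D)):
            ~(C | D): α-rule — add ~C, ~D.
            ○ open, literals {A=0, C=0, D=0}.
      branch 2.2 (add ((~A & B) | ((~A & A) & ~D))):
        ((~A & B) | ((~A & A) & ~D)): β-rule — branch into (~A & B)  //  ((~A & A) & ~D).
          branch 2.2.1 (add (~A & B)):
            (~A & B): α-rule — add ~A, B.
            ○ open, literals {A=0, B=1}.
          branch 2.2.2 (add ((~A & A) & ~D)):
            ((~A & A) & ~D): α-rule — add (~A & A), ~D.
            (~A & A): α-rule — add ~A, A.
            × closes — contains both A and ~A.
1 branch closed, 4 open.
Each open branch fixes some atoms; the unmentioned ones are free. Counting distinct full assignments: branch {D=1} (A, C, B) contributes 8 new; branch {A=0, C=1} (D, B) contributes 2 new; branch {A=0, C=0, D=0} (B) contributes 2 new; branch {A=0, B=1} (C, D) contributes 0 new. Total: 12.

12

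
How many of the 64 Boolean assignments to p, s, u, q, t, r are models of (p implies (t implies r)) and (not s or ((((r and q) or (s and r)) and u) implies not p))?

Initial set: {((p implies (t implies r)) and (not s or ((((r and q) or (s and r)) and u) implies not p)))}.
((p implies (t implies r)) and (not s or ((((r and q) or (s and r)) and u) implies not p))): α-rule — add (p implies (t implies r)), (not s or ((((r and q) or (s and r)) and u) implies not p)).
(p implies (t implies r)): β-rule — branch into not p  //  (t implies r).
  branch 1 (add not p):
    (not s or ((((r and q) or (s and r)) and u) implies not p)): β-rule — branch into not s  //  ((((r and q) or (s and r)) and u) implies not p).
      branch 1.1 (add not s):
        ○ open, literals {p=false, s=false}.
      branch 1.2 (add ((((r and q) or (s and r)) and u) implies not p)):
        ((((r and q) or (s and r)) and u) implies not p): β-rule — branch into not (((r and q) or (s and r)) and u)  //  not p.
          branch 1.2.1 (add not (((r and q) or (s and r)) and u)):
            not (((r and q) or (s and r)) and u): β-rule — branch into not ((r and q) or (s and r))  //  not u.
              branch 1.2.1.1 (add not ((r and q) or (s and r))):
                not ((r and q) or (s and r)): α-rule — add not (r and q), not (s and r).
                not (r and q): β-rule — branch into not r  //  not q.
                  branch 1.2.1.1.1 (add not r):
                    not (s and r): β-rule — branch into not s  //  not r.
                      branch 1.2.1.1.1.1 (add not s):
                        ○ open, literals {p=false, r=false, s=false}.
                      branch 1.2.1.1.1.2 (add not r):
                        ○ open, literals {p=false, r=false}.
                  branch 1.2.1.1.2 (add not q):
                    not (s and r): β-rule — branch into not s  //  not r.
                      branch 1.2.1.1.2.1 (add not s):
                        ○ open, literals {p=false, q=false, s=false}.
                      branch 1.2.1.1.2.2 (add not r):
                        ○ open, literals {p=false, q=false, r=false}.
              branch 1.2.1.2 (add not u):
                ○ open, literals {p=false, u=false}.
          branch 1.2.2 (add not p):
            ○ open, literals {p=false}.
  branch 2 (add (t implies r)):
    (not s or ((((r and q) or (s and r)) and u) implies not p)): β-rule — branch into not s  //  ((((r and q) or (s and r)) and u) implies not p).
      branch 2.1 (add not s):
        (t implies r): β-rule — branch into not t  //  r.
          branch 2.1.1 (add not t):
            ○ open, literals {s=false, t=false}.
          branch 2.1.2 (add r):
            ○ open, literals {r=true, s=false}.
      branch 2.2 (add ((((r and q) or (s and r)) and u) implies not p)):
        (t implies r): β-rule — branch into not t  //  r.
          branch 2.2.1 (add not t):
            ((((r and q) or (s and r)) and u) implies not p): β-rule — branch into not (((r and q) or (s and r)) and u)  //  not p.
              branch 2.2.1.1 (add not (((r and q) or (s and r)) and u)):
                not (((r and q) or (s and r)) and u): β-rule — branch into not ((r and q) or (s and r))  //  not u.
                  branch 2.2.1.1.1 (add not ((r and q) or (s and r))):
                    not ((r and q) or (s and r)): α-rule — add not (r and q), not (s and r).
                    not (r and q): β-rule — branch into not r  //  not q.
                      branch 2.2.1.1.1.1 (add not r):
                        not (s and r): β-rule — branch into not s  //  not r.
                          branch 2.2.1.1.1.1.1 (add not s):
                            ○ open, literals {r=false, s=false, t=false}.
                          branch 2.2.1.1.1.1.2 (add not r):
                            ○ open, literals {r=false, t=false}.
                      branch 2.2.1.1.1.2 (add not q):
                        not (s and r): β-rule — branch into not s  //  not r.
                          branch 2.2.1.1.1.2.1 (add not s):
                            ○ open, literals {q=false, s=false, t=false}.
                          branch 2.2.1.1.1.2.2 (add not r):
                            ○ open, literals {q=false, r=false, t=false}.
                  branch 2.2.1.1.2 (add not u):
                    ○ open, literals {t=false, u=false}.
              branch 2.2.1.2 (add not p):
                ○ open, literals {p=false, t=false}.
          branch 2.2.2 (add r):
            ((((r and q) or (s and r)) and u) implies not p): β-rule — branch into not (((r and q) or (s and r)) and u)  //  not p.
              branch 2.2.2.1 (add not (((r and q) or (s and r)) and u)):
                not (((r and q) or (s and r)) and u): β-rule — branch into not ((r and q) or (s and r))  //  not u.
                  branch 2.2.2.1.1 (add not ((r and q) or (s and r))):
                    not ((r and q) or (s and r)): α-rule — add not (r and q), not (s and r).
                    not (r and q): β-rule — branch into not r  //  not q.
                      branch 2.2.2.1.1.1 (add not r):
                        × closes — contains both r and not r.
                      branch 2.2.2.1.1.2 (add not q):
                        not (s and r): β-rule — branch into not s  //  not r.
                          branch 2.2.2.1.1.2.1 (add not s):
                            ○ open, literals {q=false, r=true, s=false}.
                          branch 2.2.2.1.1.2.2 (add not r):
                            × closes — contains both r and not r.
                  branch 2.2.2.1.2 (add not u):
                    ○ open, literals {r=true, u=false}.
              branch 2.2.2.2 (add not p):
                ○ open, literals {p=false, r=true}.
2 branches closed, 18 open.
Each open branch fixes some atoms; the unmentioned ones are free. Counting distinct full assignments: branch {p=false, s=false} (u, q, t, r) contributes 16 new; branch {p=false, r=false, s=false} (u, q, t) contributes 0 new; branch {p=false, r=false} (s, u, q, t) contributes 8 new; branch {p=false, q=false, s=false} (u, t, r) contributes 0 new; branch {p=false, q=false, r=false} (s, u, t) contributes 0 new; branch {p=false, u=false} (s, q, t, r) contributes 4 new; branch {p=false} (s, u, q, t, r) contributes 4 new; branch {s=false, t=false} (p, u, q, r) contributes 8 new; branch {r=true, s=false} (p, u, q, t) contributes 4 new; branch {r=false, s=false, t=false} (p, u, q) contributes 0 new; branch {r=false, t=false} (p, s, u, q) contributes 4 new; branch {q=false, s=false, t=false} (p, u, r) contributes 0 new; branch {q=false, r=false, t=false} (p, s, u) contributes 0 new; branch {t=false, u=false} (p, s, q, r) contributes 2 new; branch {p=false, t=false} (s, u, q, r) contributes 0 new; branch {q=false, r=true, s=false} (p, u, t) contributes 0 new; branch {r=true, u=false} (p, s, q, t) contributes 2 new; branch {p=false, r=true} (s, u, q, t) contributes 0 new. Total: 52.

52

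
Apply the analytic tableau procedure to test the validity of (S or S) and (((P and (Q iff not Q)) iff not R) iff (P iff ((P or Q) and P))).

Not valid

Assume the negation and expand:
Initial set: {not ((S or S) and (((P and (Q iff not Q)) iff not R) iff (P iff ((P or Q) and P))))}.
not ((S or S) and (((P and (Q iff not Q)) iff not R) iff (P iff ((P or Q) and P)))): β-rule — branch into not (S or S)  //  not (((P and (Q iff not Q)) iff not R) iff (P iff ((P or Q) and P))).
  branch 1 (add not (S or S)):
    not (S or S): α-rule — add not S, not S.
    ○ open, literals {S=0}.
  branch 2 (add not (((P and (Q iff not Q)) iff not R) iff (P iff ((P or Q) and P)))):
    not (((P and (Q iff not Q)) iff not R) iff (P iff ((P or Q) and P))): β-rule — branch into ((P and (Q iff not Q)) iff not R), not (P iff ((P or Q) and P))  //  not ((P and (Q iff not Q)) iff not R), (P iff ((P or Q) and P)).
      branch 2.1 (add ((P and (Q iff not Q)) iff not R), not (P iff ((P or Q) and P))):
        ((P and (Q iff not Q)) iff not R): β-rule — branch into (P and (Q iff not Q)), not R  //  not (P and (Q iff not Q)), not not R.
          branch 2.1.1 (add (P and (Q iff not Q)), not R):
            (P and (Q iff not Q)): α-rule — add P, (Q iff not Q).
            not (P iff ((P or Q) and P)): β-rule — branch into P, not ((P or Q) and P)  //  not P, ((P or Q) and P).
              branch 2.1.1.1 (add P, not ((P or Q) and P)):
                (Q iff not Q): β-rule — branch into Q, not Q  //  not Q, not not Q.
                  branch 2.1.1.1.1 (add Q, not Q):
                    × closes — contains both Q and not Q.
                  branch 2.1.1.1.2 (add not Q, not not Q):
                    × closes — contains both Q and not Q.
              branch 2.1.1.2 (add not P, ((P or Q) and P)):
                × closes — contains both P and not P.
          branch 2.1.2 (add not (P and (Q iff not Q)), not not R):
            not (P iff ((P or Q) and P)): β-rule — branch into P, not ((P or Q) and P)  //  not P, ((P or Q) and P).
              branch 2.1.2.1 (add P, not ((P or Q) and P)):
                not (P and (Q iff not Q)): β-rule — branch into not P  //  not (Q iff not Q).
                  branch 2.1.2.1.1 (add not P):
                    × closes — contains both P and not P.
                  branch 2.1.2.1.2 (add not (Q iff not Q)):
                    not ((P or Q) and P): β-rule — branch into not (P or Q)  //  not P.
                      branch 2.1.2.1.2.1 (add not (P or Q)):
                        not (P or Q): α-rule — add not P, not Q.
                        × closes — contains both P and not P.
                      branch 2.1.2.1.2.2 (add not P):
                        × closes — contains both P and not P.
              branch 2.1.2.2 (add not P, ((P or Q) and P)):
                ((P or Q) and P): α-rule — add (P or Q), P.
                × closes — contains both P and not P.
      branch 2.2 (add not ((P and (Q iff not Q)) iff not R), (P iff ((P or Q) and P))):
        not ((P and (Q iff not Q)) iff not R): β-rule — branch into (P and (Q iff not Q)), not not R  //  not (P and (Q iff not Q)), not R.
          branch 2.2.1 (add (P and (Q iff not Q)), not not R):
            (P and (Q iff not Q)): α-rule — add P, (Q iff not Q).
            (P iff ((P or Q) and P)): β-rule — branch into P, ((P or Q) and P)  //  not P, not ((P or Q) and P).
              branch 2.2.1.1 (add P, ((P or Q) and P)):
                ((P or Q) and P): α-rule — add (P or Q), P.
                (Q iff not Q): β-rule — branch into Q, not Q  //  not Q, not not Q.
                  branch 2.2.1.1.1 (add Q, not Q):
                    × closes — contains both Q and not Q.
                  branch 2.2.1.1.2 (add not Q, not not Q):
                    × closes — contains both Q and not Q.
              branch 2.2.1.2 (add not P, not ((P or Q) and P)):
                × closes — contains both P and not P.
          branch 2.2.2 (add not (P and (Q iff not Q)), not R):
            (P iff ((P or Q) and P)): β-rule — branch into P, ((P or Q) and P)  //  not P, not ((P or Q) and P).
              branch 2.2.2.1 (add P, ((P or Q) and P)):
                ((P or Q) and P): α-rule — add (P or Q), P.
                not (P and (Q iff not Q)): β-rule — branch into not P  //  not (Q iff not Q).
                  branch 2.2.2.1.1 (add not P):
                    × closes — contains both P and not P.
                  branch 2.2.2.1.2 (add not (Q iff not Q)):
                    (P or Q): β-rule — branch into P  //  Q.
                      branch 2.2.2.1.2.1 (add P):
                        not (Q iff not Q): β-rule — branch into Q, not not Q  //  not Q, not Q.
                          branch 2.2.2.1.2.1.1 (add Q, not not Q):
                            ○ open, literals {P=1, Q=1, R=0}.
                          branch 2.2.2.1.2.1.2 (add not Q, not Q):
                            ○ open, literals {P=1, Q=0, R=0}.
                      branch 2.2.2.1.2.2 (add Q):
                        not (Q iff not Q): β-rule — branch into Q, not not Q  //  not Q, not Q.
                          branch 2.2.2.1.2.2.1 (add Q, not not Q):
                            ○ open, literals {P=1, Q=1, R=0}.
                          branch 2.2.2.1.2.2.2 (add not Q, not Q):
                            × closes — contains both Q and not Q.
              branch 2.2.2.2 (add not P, not ((P or Q) and P)):
                not (P and (Q iff not Q)): β-rule — branch into not P  //  not (Q iff not Q).
                  branch 2.2.2.2.1 (add not P):
                    not ((P or Q) and P): β-rule — branch into not (P or Q)  //  not P.
                      branch 2.2.2.2.1.1 (add not (P or Q)):
                        not (P or Q): α-rule — add not P, not Q.
                        ○ open, literals {P=0, Q=0, R=0}.
                      branch 2.2.2.2.1.2 (add not P):
                        ○ open, literals {P=0, R=0}.
                  branch 2.2.2.2.2 (add not (Q iff not Q)):
                    not ((P or Q) and P): β-rule — branch into not (P or Q)  //  not P.
                      branch 2.2.2.2.2.1 (add not (P or Q)):
                        not (P or Q): α-rule — add not P, not Q.
                        not (Q iff not Q): β-rule — branch into Q, not not Q  //  not Q, not Q.
                          branch 2.2.2.2.2.1.1 (add Q, not not Q):
                            × closes — contains both Q and not Q.
                          branch 2.2.2.2.2.1.2 (add not Q, not Q):
                            ○ open, literals {P=0, Q=0, R=0}.
                      branch 2.2.2.2.2.2 (add not P):
                        not (Q iff not Q): β-rule — branch into Q, not not Q  //  not Q, not Q.
                          branch 2.2.2.2.2.2.1 (add Q, not not Q):
                            ○ open, literals {P=0, Q=1, R=0}.
                          branch 2.2.2.2.2.2.2 (add not Q, not Q):
                            ○ open, literals {P=0, Q=0, R=0}.
13 branches closed, 9 open.
An open branch gives a countermodel: S=0 (unmentioned atoms arbitrary); under it the original formula is false.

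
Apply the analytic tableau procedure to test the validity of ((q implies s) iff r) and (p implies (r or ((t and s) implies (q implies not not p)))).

Not valid

Assume the negation and expand:
Initial set: {not (((q implies s) iff r) and (p implies (r or ((t and s) implies (q implies not not p)))))}.
not (((q implies s) iff r) and (p implies (r or ((t and s) implies (q implies not not p))))): β-rule — branch into not ((q implies s) iff r)  //  not (p implies (r or ((t and s) implies (q implies not not p)))).
  branch 1 (add not ((q implies s) iff r)):
    not ((q implies s) iff r): β-rule — branch into (q implies s), not r  //  not (q implies s), r.
      branch 1.1 (add (q implies s), not r):
        (q implies s): β-rule — branch into not q  //  s.
          branch 1.1.1 (add not q):
            ○ open, literals {q=F, r=F}.
          branch 1.1.2 (add s):
            ○ open, literals {r=F, s=T}.
      branch 1.2 (add not (q implies s), r):
        not (q implies s): α-rule — add q, not s.
        ○ open, literals {q=T, r=T, s=F}.
  branch 2 (add not (p implies (r or ((t and s) implies (q implies not not p))))):
    not (p implies (r or ((t and s) implies (q implies not not p)))): α-rule — add p, not (r or ((t and s) implies (q implies not not p))).
    not (r or ((t and s) implies (q implies not not p))): α-rule — add not r, not ((t and s) implies (q implies not not p)).
    not ((t and s) implies (q implies not not p)): α-rule — add (t and s), not (q implies not not p).
    (t and s): α-rule — add t, s.
    not (q implies not not p): α-rule — add q, not not not p.
    not not not p: drop double negation, giving not p.
    × closes — contains both p and not p.
1 branch closed, 3 open.
An open branch gives a countermodel: q=F, r=F (unmentioned atoms arbitrary); under it the original formula is false.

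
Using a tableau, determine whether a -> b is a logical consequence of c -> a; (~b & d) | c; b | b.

Initial set: {T (c -> a); T ((~b & d) | c); T (b | b); F (a -> b)}.
F (a -> b): α-rule — add T a, F b.
T (c -> a): β-rule — branch into F c  //  T a.
  branch 1 (add F c):
    T ((~b & d) | c): β-rule — branch into T (~b & d)  //  T c.
      branch 1.1 (add T (~b & d)):
        T (~b & d): α-rule — add T ~b, T d.
        T (b | b): β-rule — branch into T b  //  T b.
          branch 1.1.1 (add T b):
            × closes — contains both b and ~b.
          branch 1.1.2 (add T b):
            × closes — contains both b and ~b.
      branch 1.2 (add T c):
        × closes — contains both c and ~c.
  branch 2 (add T a):
    T ((~b & d) | c): β-rule — branch into T (~b & d)  //  T c.
      branch 2.1 (add T (~b & d)):
        T (~b & d): α-rule — add T ~b, T d.
        T (b | b): β-rule — branch into T b  //  T b.
          branch 2.1.1 (add T b):
            × closes — contains both b and ~b.
          branch 2.1.2 (add T b):
            × closes — contains both b and ~b.
      branch 2.2 (add T c):
        T (b | b): β-rule — branch into T b  //  T b.
          branch 2.2.1 (add T b):
            × closes — contains both b and ~b.
          branch 2.2.2 (add T b):
            × closes — contains both b and ~b.
All 7 branches close.
Every branch closed, so the premises entail the conclusion.

Yes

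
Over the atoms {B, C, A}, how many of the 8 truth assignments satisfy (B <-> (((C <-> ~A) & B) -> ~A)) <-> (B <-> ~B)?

5

Initial set: {((B <-> (((C <-> ~A) & B) -> ~A)) <-> (B <-> ~B))}.
((B <-> (((C <-> ~A) & B) -> ~A)) <-> (B <-> ~B)): β-rule — branch into (B <-> (((C <-> ~A) & B) -> ~A)), (B <-> ~B)  //  ~(B <-> (((C <-> ~A) & B) -> ~A)), ~(B <-> ~B).
  branch 1 (add (B <-> (((C <-> ~A) & B) -> ~A)), (B <-> ~B)):
    (B <-> (((C <-> ~A) & B) -> ~A)): β-rule — branch into B, (((C <-> ~A) & B) -> ~A)  //  ~B, ~(((C <-> ~A) & B) -> ~A).
      branch 1.1 (add B, (((C <-> ~A) & B) -> ~A)):
        (B <-> ~B): β-rule — branch into B, ~B  //  ~B, ~~B.
          branch 1.1.1 (add B, ~B):
            × closes — contains both B and ~B.
          branch 1.1.2 (add ~B, ~~B):
            × closes — contains both B and ~B.
      branch 1.2 (add ~B, ~(((C <-> ~A) & B) -> ~A)):
        ~(((C <-> ~A) & B) -> ~A): α-rule — add ((C <-> ~A) & B), ~~A.
        ((C <-> ~A) & B): α-rule — add (C <-> ~A), B.
        × closes — contains both B and ~B.
  branch 2 (add ~(B <-> (((C <-> ~A) & B) -> ~A)), ~(B <-> ~B)):
    ~(B <-> (((C <-> ~A) & B) -> ~A)): β-rule — branch into B, ~(((C <-> ~A) & B) -> ~A)  //  ~B, (((C <-> ~A) & B) -> ~A).
      branch 2.1 (add B, ~(((C <-> ~A) & B) -> ~A)):
        ~(((C <-> ~A) & B) -> ~A): α-rule — add ((C <-> ~A) & B), ~~A.
        ((C <-> ~A) & B): α-rule — add (C <-> ~A), B.
        ~(B <-> ~B): β-rule — branch into B, ~~B  //  ~B, ~B.
          branch 2.1.1 (add B, ~~B):
            (C <-> ~A): β-rule — branch into C, ~A  //  ~C, ~~A.
              branch 2.1.1.1 (add C, ~A):
                × closes — contains both A and ~A.
              branch 2.1.1.2 (add ~C, ~~A):
                ○ open, literals {A=true, B=true, C=false}.
          branch 2.1.2 (add ~B, ~B):
            × closes — contains both B and ~B.
      branch 2.2 (add ~B, (((C <-> ~A) & B) -> ~A)):
        ~(B <-> ~B): β-rule — branch into B, ~~B  //  ~B, ~B.
          branch 2.2.1 (add B, ~~B):
            × closes — contains both B and ~B.
          branch 2.2.2 (add ~B, ~B):
            (((C <-> ~A) & B) -> ~A): β-rule — branch into ~((C <-> ~A) & B)  //  ~A.
              branch 2.2.2.1 (add ~((C <-> ~A) & B)):
                ~((C <-> ~A) & B): β-rule — branch into ~(C <-> ~A)  //  ~B.
                  branch 2.2.2.1.1 (add ~(C <-> ~A)):
                    ~(C <-> ~A): β-rule — branch into C, ~~A  //  ~C, ~A.
                      branch 2.2.2.1.1.1 (add C, ~~A):
                        ○ open, literals {A=true, B=false, C=true}.
                      branch 2.2.2.1.1.2 (add ~C, ~A):
                        ○ open, literals {A=false, B=false, C=false}.
                  branch 2.2.2.1.2 (add ~B):
                    ○ open, literals {B=false}.
              branch 2.2.2.2 (add ~A):
                ○ open, literals {A=false, B=false}.
6 branches closed, 5 open.
Each open branch fixes some atoms; the unmentioned ones are free. Counting distinct full assignments: branch {A=true, B=true, C=false} (none free) contributes 1 new; branch {A=true, B=false, C=true} (none free) contributes 1 new; branch {A=false, B=false, C=false} (none free) contributes 1 new; branch {B=false} (C, A) contributes 2 new; branch {A=false, B=false} (C) contributes 0 new. Total: 5.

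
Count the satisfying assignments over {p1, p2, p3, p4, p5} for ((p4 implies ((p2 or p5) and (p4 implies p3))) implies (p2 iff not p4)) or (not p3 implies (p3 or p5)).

30

Initial set: {(((p4 implies ((p2 or p5) and (p4 implies p3))) implies (p2 iff not p4)) or (not p3 implies (p3 or p5)))}.
(((p4 implies ((p2 or p5) and (p4 implies p3))) implies (p2 iff not p4)) or (not p3 implies (p3 or p5))): β-rule — branch into ((p4 implies ((p2 or p5) and (p4 implies p3))) implies (p2 iff not p4))  //  (not p3 implies (p3 or p5)).
  branch 1 (add ((p4 implies ((p2 or p5) and (p4 implies p3))) implies (p2 iff not p4))):
    ((p4 implies ((p2 or p5) and (p4 implies p3))) implies (p2 iff not p4)): β-rule — branch into not (p4 implies ((p2 or p5) and (p4 implies p3)))  //  (p2 iff not p4).
      branch 1.1 (add not (p4 implies ((p2 or p5) and (p4 implies p3)))):
        not (p4 implies ((p2 or p5) and (p4 implies p3))): α-rule — add p4, not ((p2 or p5) and (p4 implies p3)).
        not ((p2 or p5) and (p4 implies p3)): β-rule — branch into not (p2 or p5)  //  not (p4 implies p3).
          branch 1.1.1 (add not (p2 or p5)):
            not (p2 or p5): α-rule — add not p2, not p5.
            ○ open, literals {p2=false, p4=true, p5=false}.
          branch 1.1.2 (add not (p4 implies p3)):
            not (p4 implies p3): α-rule — add p4, not p3.
            ○ open, literals {p3=false, p4=true}.
      branch 1.2 (add (p2 iff not p4)):
        (p2 iff not p4): β-rule — branch into p2, not p4  //  not p2, not not p4.
          branch 1.2.1 (add p2, not p4):
            ○ open, literals {p2=true, p4=false}.
          branch 1.2.2 (add not p2, not not p4):
            ○ open, literals {p2=false, p4=true}.
  branch 2 (add (not p3 implies (p3 or p5))):
    (not p3 implies (p3 or p5)): β-rule — branch into not not p3  //  (p3 or p5).
      branch 2.1 (add not not p3):
        ○ open, literals {p3=true}.
      branch 2.2 (add (p3 or p5)):
        (p3 or p5): β-rule — branch into p3  //  p5.
          branch 2.2.1 (add p3):
            ○ open, literals {p3=true}.
          branch 2.2.2 (add p5):
            ○ open, literals {p5=true}.
0 branches closed, 7 open.
Each open branch fixes some atoms; the unmentioned ones are free. Counting distinct full assignments: branch {p2=false, p4=true, p5=false} (p1, p3) contributes 4 new; branch {p3=false, p4=true} (p1, p2, p5) contributes 6 new; branch {p2=true, p4=false} (p1, p3, p5) contributes 8 new; branch {p2=false, p4=true} (p1, p3, p5) contributes 2 new; branch {p3=true} (p1, p2, p4, p5) contributes 8 new; branch {p3=true} (p1, p2, p4, p5) contributes 0 new; branch {p5=true} (p1, p2, p3, p4) contributes 2 new. Total: 30.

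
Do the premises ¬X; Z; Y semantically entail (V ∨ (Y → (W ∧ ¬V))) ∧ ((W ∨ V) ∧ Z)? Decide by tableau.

Initial set: {¬X; Z; Y; ¬((V ∨ (Y → (W ∧ ¬V))) ∧ ((W ∨ V) ∧ Z))}.
¬((V ∨ (Y → (W ∧ ¬V))) ∧ ((W ∨ V) ∧ Z)): β-rule — branch into ¬(V ∨ (Y → (W ∧ ¬V)))  //  ¬((W ∨ V) ∧ Z).
  branch 1 (add ¬(V ∨ (Y → (W ∧ ¬V)))):
    ¬(V ∨ (Y → (W ∧ ¬V))): α-rule — add ¬V, ¬(Y → (W ∧ ¬V)).
    ¬(Y → (W ∧ ¬V)): α-rule — add Y, ¬(W ∧ ¬V).
    ¬(W ∧ ¬V): β-rule — branch into ¬W  //  ¬¬V.
      branch 1.1 (add ¬W):
        ○ open, literals {V=0, W=0, X=0, Y=1, Z=1}.
      branch 1.2 (add ¬¬V):
        × closes — contains both V and ¬V.
  branch 2 (add ¬((W ∨ V) ∧ Z)):
    ¬((W ∨ V) ∧ Z): β-rule — branch into ¬(W ∨ V)  //  ¬Z.
      branch 2.1 (add ¬(W ∨ V)):
        ¬(W ∨ V): α-rule — add ¬W, ¬V.
        ○ open, literals {V=0, W=0, X=0, Y=1, Z=1}.
      branch 2.2 (add ¬Z):
        × closes — contains both Z and ¬Z.
2 branches closed, 2 open.
An open branch gives a countermodel: V=0, W=0, X=0, Y=1, Z=1 (unmentioned atoms arbitrary); the premises hold there but the conclusion fails.

No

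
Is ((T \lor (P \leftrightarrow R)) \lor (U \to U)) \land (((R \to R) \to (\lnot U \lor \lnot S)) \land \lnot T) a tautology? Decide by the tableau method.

Not valid

Assume the negation and expand:
Initial set: {\lnot (((T \lor (P \leftrightarrow R)) \lor (U \to U)) \land (((R \to R) \to (\lnot U \lor \lnot S)) \land \lnot T))}.
\lnot (((T \lor (P \leftrightarrow R)) \lor (U \to U)) \land (((R \to R) \to (\lnot U \lor \lnot S)) \land \lnot T)): β-rule — branch into \lnot ((T \lor (P \leftrightarrow R)) \lor (U \to U))  //  \lnot (((R \to R) \to (\lnot U \lor \lnot S)) \land \lnot T).
  branch 1 (add \lnot ((T \lor (P \leftrightarrow R)) \lor (U \to U))):
    \lnot ((T \lor (P \leftrightarrow R)) \lor (U \to U)): α-rule — add \lnot (T \lor (P \leftrightarrow R)), \lnot (U \to U).
    \lnot (T \lor (P \leftrightarrow R)): α-rule — add \lnot T, \lnot (P \leftrightarrow R).
    \lnot (U \to U): α-rule — add U, \lnot U.
    × closes — contains both U and \lnot U.
  branch 2 (add \lnot (((R \to R) \to (\lnot U \lor \lnot S)) \land \lnot T)):
    \lnot (((R \to R) \to (\lnot U \lor \lnot S)) \land \lnot T): β-rule — branch into \lnot ((R \to R) \to (\lnot U \lor \lnot S))  //  \lnot \lnot T.
      branch 2.1 (add \lnot ((R \to R) \to (\lnot U \lor \lnot S))):
        \lnot ((R \to R) \to (\lnot U \lor \lnot S)): α-rule — add (R \to R), \lnot (\lnot U \lor \lnot S).
        \lnot (\lnot U \lor \lnot S): α-rule — add \lnot \lnot U, \lnot \lnot S.
        (R \to R): β-rule — branch into \lnot R  //  R.
          branch 2.1.1 (add \lnot R):
            ○ open, literals {R=false, S=true, U=true}.
          branch 2.1.2 (add R):
            ○ open, literals {R=true, S=true, U=true}.
      branch 2.2 (add \lnot \lnot T):
        ○ open, literals {T=true}.
1 branch closed, 3 open.
An open branch gives a countermodel: R=false, S=true, U=true (unmentioned atoms arbitrary); under it the original formula is false.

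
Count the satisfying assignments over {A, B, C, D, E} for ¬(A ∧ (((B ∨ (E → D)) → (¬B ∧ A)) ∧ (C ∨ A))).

Initial set: {¬(A ∧ (((B ∨ (E → D)) → (¬B ∧ A)) ∧ (C ∨ A)))}.
¬(A ∧ (((B ∨ (E → D)) → (¬B ∧ A)) ∧ (C ∨ A))): β-rule — branch into ¬A  //  ¬(((B ∨ (E → D)) → (¬B ∧ A)) ∧ (C ∨ A)).
  branch 1 (add ¬A):
    ○ open, literals {A=false}.
  branch 2 (add ¬(((B ∨ (E → D)) → (¬B ∧ A)) ∧ (C ∨ A))):
    ¬(((B ∨ (E → D)) → (¬B ∧ A)) ∧ (C ∨ A)): β-rule — branch into ¬((B ∨ (E → D)) → (¬B ∧ A))  //  ¬(C ∨ A).
      branch 2.1 (add ¬((B ∨ (E → D)) → (¬B ∧ A))):
        ¬((B ∨ (E → D)) → (¬B ∧ A)): α-rule — add (B ∨ (E → D)), ¬(¬B ∧ A).
        (B ∨ (E → D)): β-rule — branch into B  //  (E → D).
          branch 2.1.1 (add B):
            ¬(¬B ∧ A): β-rule — branch into ¬¬B  //  ¬A.
              branch 2.1.1.1 (add ¬¬B):
                ○ open, literals {B=true}.
              branch 2.1.1.2 (add ¬A):
                ○ open, literals {A=false, B=true}.
          branch 2.1.2 (add (E → D)):
            ¬(¬B ∧ A): β-rule — branch into ¬¬B  //  ¬A.
              branch 2.1.2.1 (add ¬¬B):
                (E → D): β-rule — branch into ¬E  //  D.
                  branch 2.1.2.1.1 (add ¬E):
                    ○ open, literals {B=true, E=false}.
                  branch 2.1.2.1.2 (add D):
                    ○ open, literals {B=true, D=true}.
              branch 2.1.2.2 (add ¬A):
                (E → D): β-rule — branch into ¬E  //  D.
                  branch 2.1.2.2.1 (add ¬E):
                    ○ open, literals {A=false, E=false}.
                  branch 2.1.2.2.2 (add D):
                    ○ open, literals {A=false, D=true}.
      branch 2.2 (add ¬(C ∨ A)):
        ¬(C ∨ A): α-rule — add ¬C, ¬A.
        ○ open, literals {A=false, C=false}.
0 branches closed, 8 open.
Each open branch fixes some atoms; the unmentioned ones are free. Counting distinct full assignments: branch {A=false} (B, C, D, E) contributes 16 new; branch {B=true} (A, C, D, E) contributes 8 new; branch {A=false, B=true} (C, D, E) contributes 0 new; branch {B=true, E=false} (A, C, D) contributes 0 new; branch {B=true, D=true} (A, C, E) contributes 0 new; branch {A=false, E=false} (B, C, D) contributes 0 new; branch {A=false, D=true} (B, C, E) contributes 0 new; branch {A=false, C=false} (B, D, E) contributes 0 new. Total: 24.

24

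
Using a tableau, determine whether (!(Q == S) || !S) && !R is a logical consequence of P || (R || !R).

Initial set: {T (P || (R || !R)); F ((!(Q == S) || !S) && !R)}.
T (P || (R || !R)): β-rule — branch into T P  //  T (R || !R).
  branch 1 (add T P):
    F ((!(Q == S) || !S) && !R): β-rule — branch into F (!(Q == S) || !S)  //  F !R.
      branch 1.1 (add F (!(Q == S) || !S)):
        F (!(Q == S) || !S): α-rule — add F !(Q == S), F !S.
        F !(Q == S): β-rule — branch into T Q, T S  //  F Q, F S.
          branch 1.1.1 (add T Q, T S):
            ○ open, literals {P=true, Q=true, S=true}.
          branch 1.1.2 (add F Q, F S):
            × closes — contains both S and !S.
      branch 1.2 (add F !R):
        ○ open, literals {P=true, R=true}.
  branch 2 (add T (R || !R)):
    F ((!(Q == S) || !S) && !R): β-rule — branch into F (!(Q == S) || !S)  //  F !R.
      branch 2.1 (add F (!(Q == S) || !S)):
        F (!(Q == S) || !S): α-rule — add F !(Q == S), F !S.
        T (R || !R): β-rule — branch into T R  //  T !R.
          branch 2.1.1 (add T R):
            F !(Q == S): β-rule — branch into T Q, T S  //  F Q, F S.
              branch 2.1.1.1 (add T Q, T S):
                ○ open, literals {Q=true, R=true, S=true}.
              branch 2.1.1.2 (add F Q, F S):
                × closes — contains both S and !S.
          branch 2.1.2 (add T !R):
            F !(Q == S): β-rule — branch into T Q, T S  //  F Q, F S.
              branch 2.1.2.1 (add T Q, T S):
                ○ open, literals {Q=true, R=false, S=true}.
              branch 2.1.2.2 (add F Q, F S):
                × closes — contains both S and !S.
      branch 2.2 (add F !R):
        T (R || !R): β-rule — branch into T R  //  T !R.
          branch 2.2.1 (add T R):
            ○ open, literals {R=true}.
          branch 2.2.2 (add T !R):
            × closes — contains both R and !R.
4 branches closed, 5 open.
An open branch gives a countermodel: P=true, Q=true, S=true (unmentioned atoms arbitrary); the premises hold there but the conclusion fails.

No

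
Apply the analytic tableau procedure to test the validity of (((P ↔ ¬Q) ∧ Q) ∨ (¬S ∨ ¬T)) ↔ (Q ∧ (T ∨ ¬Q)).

Not valid

Assume the negation and expand:
Initial set: {F ((((P ↔ ¬Q) ∧ Q) ∨ (¬S ∨ ¬T)) ↔ (Q ∧ (T ∨ ¬Q)))}.
F ((((P ↔ ¬Q) ∧ Q) ∨ (¬S ∨ ¬T)) ↔ (Q ∧ (T ∨ ¬Q))): β-rule — branch into T (((P ↔ ¬Q) ∧ Q) ∨ (¬S ∨ ¬T)), F (Q ∧ (T ∨ ¬Q))  //  F (((P ↔ ¬Q) ∧ Q) ∨ (¬S ∨ ¬T)), T (Q ∧ (T ∨ ¬Q)).
  branch 1 (add T (((P ↔ ¬Q) ∧ Q) ∨ (¬S ∨ ¬T)), F (Q ∧ (T ∨ ¬Q))):
    T (((P ↔ ¬Q) ∧ Q) ∨ (¬S ∨ ¬T)): β-rule — branch into T ((P ↔ ¬Q) ∧ Q)  //  T (¬S ∨ ¬T).
      branch 1.1 (add T ((P ↔ ¬Q) ∧ Q)):
        T ((P ↔ ¬Q) ∧ Q): α-rule — add T (P ↔ ¬Q), T Q.
        F (Q ∧ (T ∨ ¬Q)): β-rule — branch into F Q  //  F (T ∨ ¬Q).
          branch 1.1.1 (add F Q):
            × closes — contains both Q and ¬Q.
          branch 1.1.2 (add F (T ∨ ¬Q)):
            F (T ∨ ¬Q): α-rule — add F T, F ¬Q.
            T (P ↔ ¬Q): β-rule — branch into T P, T ¬Q  //  F P, F ¬Q.
              branch 1.1.2.1 (add T P, T ¬Q):
                × closes — contains both Q and ¬Q.
              branch 1.1.2.2 (add F P, F ¬Q):
                ○ open, literals {P=false, Q=true, T=false}.
      branch 1.2 (add T (¬S ∨ ¬T)):
        F (Q ∧ (T ∨ ¬Q)): β-rule — branch into F Q  //  F (T ∨ ¬Q).
          branch 1.2.1 (add F Q):
            T (¬S ∨ ¬T): β-rule — branch into T ¬S  //  T ¬T.
              branch 1.2.1.1 (add T ¬S):
                ○ open, literals {Q=false, S=false}.
              branch 1.2.1.2 (add T ¬T):
                ○ open, literals {Q=false, T=false}.
          branch 1.2.2 (add F (T ∨ ¬Q)):
            F (T ∨ ¬Q): α-rule — add F T, F ¬Q.
            T (¬S ∨ ¬T): β-rule — branch into T ¬S  //  T ¬T.
              branch 1.2.2.1 (add T ¬S):
                ○ open, literals {Q=true, S=false, T=false}.
              branch 1.2.2.2 (add T ¬T):
                ○ open, literals {Q=true, T=false}.
  branch 2 (add F (((P ↔ ¬Q) ∧ Q) ∨ (¬S ∨ ¬T)), T (Q ∧ (T ∨ ¬Q))):
    F (((P ↔ ¬Q) ∧ Q) ∨ (¬S ∨ ¬T)): α-rule — add F ((P ↔ ¬Q) ∧ Q), F (¬S ∨ ¬T).
    T (Q ∧ (T ∨ ¬Q)): α-rule — add T Q, T (T ∨ ¬Q).
    F (¬S ∨ ¬T): α-rule — add F ¬S, F ¬T.
    F ((P ↔ ¬Q) ∧ Q): β-rule — branch into F (P ↔ ¬Q)  //  F Q.
      branch 2.1 (add F (P ↔ ¬Q)):
        T (T ∨ ¬Q): β-rule — branch into T T  //  T ¬Q.
          branch 2.1.1 (add T T):
            F (P ↔ ¬Q): β-rule — branch into T P, F ¬Q  //  F P, T ¬Q.
              branch 2.1.1.1 (add T P, F ¬Q):
                ○ open, literals {P=true, Q=true, S=true, T=true}.
              branch 2.1.1.2 (add F P, T ¬Q):
                × closes — contains both Q and ¬Q.
          branch 2.1.2 (add T ¬Q):
            × closes — contains both Q and ¬Q.
      branch 2.2 (add F Q):
        × closes — contains both Q and ¬Q.
5 branches closed, 6 open.
An open branch gives a countermodel: P=false, Q=true, T=false (unmentioned atoms arbitrary); under it the original formula is false.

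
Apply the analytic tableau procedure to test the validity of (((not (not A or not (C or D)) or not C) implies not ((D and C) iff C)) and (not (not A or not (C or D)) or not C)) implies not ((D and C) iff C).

Assume the negation and expand:
Initial set: {not ((((not (not A or not (C or D)) or not C) implies not ((D and C) iff C)) and (not (not A or not (C or D)) or not C)) implies not ((D and C) iff C))}.
not ((((not (not A or not (C or D)) or not C) implies not ((D and C) iff C)) and (not (not A or not (C or D)) or not C)) implies not ((D and C) iff C)): α-rule — add (((not (not A or not (C or D)) or not C) implies not ((D and C) iff C)) and (not (not A or not (C or D)) or not C)), not not ((D and C) iff C).
(((not (not A or not (C or D)) or not C) implies not ((D and C) iff C)) and (not (not A or not (C or D)) or not C)): α-rule — add ((not (not A or not (C or D)) or not C) implies not ((D and C) iff C)), (not (not A or not (C or D)) or not C).
not not ((D and C) iff C): β-rule — branch into (D and C), C  //  not (D and C), not C.
  branch 1 (add (D and C), C):
    (D and C): α-rule — add D, C.
    ((not (not A or not (C or D)) or not C) implies not ((D and C) iff C)): β-rule — branch into not (not (not A or not (C or D)) or not C)  //  not ((D and C) iff C).
      branch 1.1 (add not (not (not A or not (C or D)) or not C)):
        not (not (not A or not (C or D)) or not C): α-rule — add not not (not A or not (C or D)), not not C.
        (not (not A or not (C or D)) or not C): β-rule — branch into not (not A or not (C or D))  //  not C.
          branch 1.1.1 (add not (not A or not (C or D))):
            not (not A or not (C or D)): α-rule — add not not A, not not (C or D).
            not not (not A or not (C or D)): β-rule — branch into not A  //  not (C or D).
              branch 1.1.1.1 (add not A):
                × closes — contains both A and not A.
              branch 1.1.1.2 (add not (C or D)):
                not (C or D): α-rule — add not C, not D.
                × closes — contains both C and not C.
          branch 1.1.2 (add not C):
            × closes — contains both C and not C.
      branch 1.2 (add not ((D and C) iff C)):
        (not (not A or not (C or D)) or not C): β-rule — branch into not (not A or not (C or D))  //  not C.
          branch 1.2.1 (add not (not A or not (C or D))):
            not (not A or not (C or D)): α-rule — add not not A, not not (C or D).
            not ((D and C) iff C): β-rule — branch into (D and C), not C  //  not (D and C), C.
              branch 1.2.1.1 (add (D and C), not C):
                × closes — contains both C and not C.
              branch 1.2.1.2 (add not (D and C), C):
                not not (C or D): β-rule — branch into C  //  D.
                  branch 1.2.1.2.1 (add C):
                    not (D and C): β-rule — branch into not D  //  not C.
                      branch 1.2.1.2.1.1 (add not D):
                        × closes — contains both D and not D.
                      branch 1.2.1.2.1.2 (add not C):
                        × closes — contains both C and not C.
                  branch 1.2.1.2.2 (add D):
                    not (D and C): β-rule — branch into not D  //  not C.
                      branch 1.2.1.2.2.1 (add not D):
                        × closes — contains both D and not D.
                      branch 1.2.1.2.2.2 (add not C):
                        × closes — contains both C and not C.
          branch 1.2.2 (add not C):
            × closes — contains both C and not C.
  branch 2 (add not (D and C), not C):
    ((not (not A or not (C or D)) or not C) implies not ((D and C) iff C)): β-rule — branch into not (not (not A or not (C or D)) or not C)  //  not ((D and C) iff C).
      branch 2.1 (add not (not (not A or not (C or D)) or not C)):
        not (not (not A or not (C or D)) or not C): α-rule — add not not (not A or not (C or D)), not not C.
        × closes — contains both C and not C.
      branch 2.2 (add not ((D and C) iff C)):
        (not (not A or not (C or D)) or not C): β-rule — branch into not (not A or not (C or D))  //  not C.
          branch 2.2.1 (add not (not A or not (C or D))):
            not (not A or not (C or D)): α-rule — add not not A, not not (C or D).
            not (D and C): β-rule — branch into not D  //  not C.
              branch 2.2.1.1 (add not D):
                not ((D and C) iff C): β-rule — branch into (D and C), not C  //  not (D and C), C.
                  branch 2.2.1.1.1 (add (D and C), not C):
                    (D and C): α-rule — add D, C.
                    × closes — contains both D and not D.
                  branch 2.2.1.1.2 (add not (D and C), C):
                    × closes — contains both C and not C.
              branch 2.2.1.2 (add not C):
                not ((D and C) iff C): β-rule — branch into (D and C), not C  //  not (D and C), C.
                  branch 2.2.1.2.1 (add (D and C), not C):
                    (D and C): α-rule — add D, C.
                    × closes — contains both C and not C.
                  branch 2.2.1.2.2 (add not (D and C), C):
                    × closes — contains both C and not C.
          branch 2.2.2 (add not C):
            not (D and C): β-rule — branch into not D  //  not C.
              branch 2.2.2.1 (add not D):
                not ((D and C) iff C): β-rule — branch into (D and C), not C  //  not (D and C), C.
                  branch 2.2.2.1.1 (add (D and C), not C):
                    (D and C): α-rule — add D, C.
                    × closes — contains both D and not D.
                  branch 2.2.2.1.2 (add not (D and C), C):
                    × closes — contains both C and not C.
              branch 2.2.2.2 (add not C):
                not ((D and C) iff C): β-rule — branch into (D and C), not C  //  not (D and C), C.
                  branch 2.2.2.2.1 (add (D and C), not C):
                    (D and C): α-rule — add D, C.
                    × closes — contains both C and not C.
                  branch 2.2.2.2.2 (add not (D and C), C):
                    × closes — contains both C and not C.
All 18 branches close.
Every branch closed, so the negation is unsatisfiable and the formula is valid.

Valid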